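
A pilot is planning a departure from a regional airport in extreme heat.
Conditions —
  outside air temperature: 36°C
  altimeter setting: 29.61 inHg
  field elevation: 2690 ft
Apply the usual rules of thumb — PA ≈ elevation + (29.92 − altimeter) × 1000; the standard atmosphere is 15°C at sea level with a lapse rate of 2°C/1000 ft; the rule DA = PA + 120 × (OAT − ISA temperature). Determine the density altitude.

6240 ft

Pressure altitude = 2690 + (29.92 − 29.61) × 1000 = 2690 + (+310) = 3000 ft.
ISA temperature at 3000 ft = 15 − 2 × (3000/1000) = 9°C.
ISA deviation = 36 − 9 = +27°C.
Density altitude = 3000 + 120 × (27) = 6240 ft.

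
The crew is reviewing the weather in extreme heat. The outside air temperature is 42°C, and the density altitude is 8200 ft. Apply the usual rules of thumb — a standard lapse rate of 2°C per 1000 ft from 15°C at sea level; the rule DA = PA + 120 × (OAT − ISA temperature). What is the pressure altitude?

4000 ft

DA = PA + 120 × (OAT − (15 − 2·PA/1000)) = PA + 120·OAT − 1800 + 0.24·PA = 1.24·PA + 120·OAT − 1800.
So 1.24·PA = 8200 − 120 × 42 + 1800 = 4960.
PA = 4960 / 1.24 = 4000 ft.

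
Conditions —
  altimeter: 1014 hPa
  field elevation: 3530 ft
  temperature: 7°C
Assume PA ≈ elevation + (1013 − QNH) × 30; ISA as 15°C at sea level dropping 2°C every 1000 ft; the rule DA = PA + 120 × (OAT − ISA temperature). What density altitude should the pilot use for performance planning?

Pressure altitude = 3530 + (1013 − 1014) × 30 = 3530 + (-30) = 3500 ft.
ISA temperature at 3500 ft = 15 − 2 × (3500/1000) = 8°C.
ISA deviation = 7 − 8 = -1°C.
Density altitude = 3500 + 120 × (-1) = 3380 ft.

3380 ft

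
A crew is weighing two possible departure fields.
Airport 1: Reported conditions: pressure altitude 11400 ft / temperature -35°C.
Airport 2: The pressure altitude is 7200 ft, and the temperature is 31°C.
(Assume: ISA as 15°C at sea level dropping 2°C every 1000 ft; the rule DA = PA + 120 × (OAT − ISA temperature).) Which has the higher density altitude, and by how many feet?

Airport 1: ISA temp = -7.8°C, deviation -27.2°C, DA = 11400 + 120 × (-27.2) = 8136 ft.
Airport 2: ISA temp = 0.6°C, deviation +30.4°C, DA = 7200 + 120 × 30.4 = 10848 ft.
Airport 2 is higher by 10848 − 8136 = 2712 ft.

Airport 2 by 2712 ft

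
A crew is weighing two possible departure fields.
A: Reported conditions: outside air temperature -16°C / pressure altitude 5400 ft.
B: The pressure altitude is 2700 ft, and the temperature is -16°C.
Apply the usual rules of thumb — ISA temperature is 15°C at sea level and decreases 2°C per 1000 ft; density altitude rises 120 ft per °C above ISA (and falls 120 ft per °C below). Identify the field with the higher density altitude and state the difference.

A: ISA temp = 4.2°C, deviation -20.2°C, DA = 5400 + 120 × (-20.2) = 2976 ft.
B: ISA temp = 9.6°C, deviation -25.6°C, DA = 2700 + 120 × (-25.6) = -372 ft.
A is higher by 2976 − (-372) = 3348 ft.

A by 3348 ft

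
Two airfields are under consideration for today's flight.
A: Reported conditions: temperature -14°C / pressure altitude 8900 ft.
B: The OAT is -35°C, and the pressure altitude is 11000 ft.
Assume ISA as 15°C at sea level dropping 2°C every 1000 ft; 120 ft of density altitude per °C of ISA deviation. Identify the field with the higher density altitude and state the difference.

A: ISA temp = -2.8°C, deviation -11.2°C, DA = 8900 + 120 × (-11.2) = 7556 ft.
B: ISA temp = -7°C, deviation -28°C, DA = 11000 + 120 × (-28) = 7640 ft.
B is higher by 7640 − 7556 = 84 ft.

B by 84 ft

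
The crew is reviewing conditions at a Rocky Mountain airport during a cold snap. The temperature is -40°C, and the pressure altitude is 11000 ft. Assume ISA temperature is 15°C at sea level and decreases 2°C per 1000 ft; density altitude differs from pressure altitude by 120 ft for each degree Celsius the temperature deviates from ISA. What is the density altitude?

7040 ft

ISA temperature at 11000 ft = 15 − 2 × (11000/1000) = -7°C.
ISA deviation = -40 − (-7) = -33°C.
Density altitude = 11000 + 120 × (-33) = 11000 + (-3960) = 7040 ft.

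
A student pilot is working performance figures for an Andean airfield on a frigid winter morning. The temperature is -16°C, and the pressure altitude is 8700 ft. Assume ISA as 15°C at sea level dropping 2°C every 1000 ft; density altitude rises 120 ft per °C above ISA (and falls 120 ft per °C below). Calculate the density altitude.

ISA temperature at 8700 ft = 15 − 2 × (8700/1000) = -2.4°C.
ISA deviation = -16 − (-2.4) = -13.6°C.
Density altitude = 8700 + 120 × (-13.6) = 8700 + (-1632) = 7068 ft.

7068 ft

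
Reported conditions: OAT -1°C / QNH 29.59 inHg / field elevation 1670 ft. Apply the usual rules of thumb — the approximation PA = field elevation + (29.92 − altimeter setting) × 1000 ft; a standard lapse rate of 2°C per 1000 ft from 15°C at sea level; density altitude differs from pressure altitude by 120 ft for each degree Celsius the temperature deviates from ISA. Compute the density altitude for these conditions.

Pressure altitude = 1670 + (29.92 − 29.59) × 1000 = 1670 + (+330) = 2000 ft.
ISA temperature at 2000 ft = 15 − 2 × (2000/1000) = 11°C.
ISA deviation = -1 − 11 = -12°C.
Density altitude = 2000 + 120 × (-12) = 560 ft.

560 ft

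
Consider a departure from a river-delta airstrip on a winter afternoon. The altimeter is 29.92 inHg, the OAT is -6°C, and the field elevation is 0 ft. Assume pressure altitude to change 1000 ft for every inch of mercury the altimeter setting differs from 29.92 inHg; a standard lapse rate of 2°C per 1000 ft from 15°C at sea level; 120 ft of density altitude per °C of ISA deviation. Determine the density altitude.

Pressure altitude = 0 + (29.92 − 29.92) × 1000 = 0 + (0) = 0 ft.
ISA temperature at 0 ft = 15 − 2 × (0/1000) = 15°C.
ISA deviation = -6 − 15 = -21°C.
Density altitude = 0 + 120 × (-21) = -2520 ft.

-2520 ft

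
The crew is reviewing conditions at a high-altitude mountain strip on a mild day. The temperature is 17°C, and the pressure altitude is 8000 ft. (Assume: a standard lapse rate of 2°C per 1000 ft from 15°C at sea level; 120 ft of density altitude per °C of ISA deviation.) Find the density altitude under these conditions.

10160 ft

ISA temperature at 8000 ft = 15 − 2 × (8000/1000) = -1°C.
ISA deviation = 17 − (-1) = +18°C.
Density altitude = 8000 + 120 × (18) = 8000 + (+2160) = 10160 ft.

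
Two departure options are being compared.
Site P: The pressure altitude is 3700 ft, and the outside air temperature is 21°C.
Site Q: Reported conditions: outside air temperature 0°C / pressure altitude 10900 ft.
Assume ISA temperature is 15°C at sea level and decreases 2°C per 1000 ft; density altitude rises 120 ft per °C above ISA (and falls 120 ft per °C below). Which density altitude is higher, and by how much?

Site Q by 6408 ft

Site P: ISA temp = 7.6°C, deviation +13.4°C, DA = 3700 + 120 × 13.4 = 5308 ft.
Site Q: ISA temp = -6.8°C, deviation +6.8°C, DA = 10900 + 120 × 6.8 = 11716 ft.
Site Q is higher by 11716 − 5308 = 6408 ft.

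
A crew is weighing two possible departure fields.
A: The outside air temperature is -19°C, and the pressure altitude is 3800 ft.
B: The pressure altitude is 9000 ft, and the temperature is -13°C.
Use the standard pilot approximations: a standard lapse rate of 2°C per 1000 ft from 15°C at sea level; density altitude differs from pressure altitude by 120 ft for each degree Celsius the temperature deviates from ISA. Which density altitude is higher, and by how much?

B by 7168 ft

A: ISA temp = 7.4°C, deviation -26.4°C, DA = 3800 + 120 × (-26.4) = 632 ft.
B: ISA temp = -3°C, deviation -10°C, DA = 9000 + 120 × (-10) = 7800 ft.
B is higher by 7800 − 632 = 7168 ft.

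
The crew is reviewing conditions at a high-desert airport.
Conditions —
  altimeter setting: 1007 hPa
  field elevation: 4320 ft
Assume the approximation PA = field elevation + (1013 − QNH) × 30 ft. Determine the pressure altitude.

Pressure correction = (1013 − 1007) × 30 = +180 ft.
Pressure altitude = 4320 + (+180) = 4500 ft.

4500 ft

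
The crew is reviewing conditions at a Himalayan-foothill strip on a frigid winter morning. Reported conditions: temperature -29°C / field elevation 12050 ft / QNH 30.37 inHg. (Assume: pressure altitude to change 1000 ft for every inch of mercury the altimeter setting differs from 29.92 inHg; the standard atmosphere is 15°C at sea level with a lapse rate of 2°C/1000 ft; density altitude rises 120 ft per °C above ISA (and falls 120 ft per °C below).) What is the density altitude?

9104 ft

Pressure altitude = 12050 + (29.92 − 30.37) × 1000 = 12050 + (-450) = 11600 ft.
ISA temperature at 11600 ft = 15 − 2 × (11600/1000) = -8.2°C.
ISA deviation = -29 − (-8.2) = -20.8°C.
Density altitude = 11600 + 120 × (-20.8) = 9104 ft.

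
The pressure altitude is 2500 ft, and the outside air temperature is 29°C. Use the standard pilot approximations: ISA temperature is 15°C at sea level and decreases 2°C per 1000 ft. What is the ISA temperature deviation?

ISA+19°C

ISA temperature at 2500 ft = 15 − 2 × (2500/1000) = 10°C.
Deviation = OAT − ISA = 29 − 10 = +19°C.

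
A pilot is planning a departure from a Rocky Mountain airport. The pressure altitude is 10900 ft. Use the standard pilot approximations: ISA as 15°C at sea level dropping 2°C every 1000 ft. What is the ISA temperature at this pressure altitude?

-6.8°C

ISA temperature = 15 − 2 × (10900/1000) = 15 − 21.8 = -6.8°C.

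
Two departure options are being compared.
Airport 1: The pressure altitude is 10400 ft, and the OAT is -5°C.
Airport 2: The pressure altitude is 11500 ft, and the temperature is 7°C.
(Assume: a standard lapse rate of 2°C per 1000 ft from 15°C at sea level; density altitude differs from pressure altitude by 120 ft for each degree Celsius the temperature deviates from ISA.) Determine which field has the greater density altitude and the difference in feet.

Airport 2 by 2804 ft

Airport 1: ISA temp = -5.8°C, deviation +0.8°C, DA = 10400 + 120 × 0.8 = 10496 ft.
Airport 2: ISA temp = -8°C, deviation +15°C, DA = 11500 + 120 × 15 = 13300 ft.
Airport 2 is higher by 13300 − 10496 = 2804 ft.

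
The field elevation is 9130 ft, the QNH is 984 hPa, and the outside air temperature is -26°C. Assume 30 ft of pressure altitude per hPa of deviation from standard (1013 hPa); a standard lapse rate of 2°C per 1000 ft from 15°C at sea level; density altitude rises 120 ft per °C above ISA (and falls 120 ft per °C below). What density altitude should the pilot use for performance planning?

7480 ft

Pressure altitude = 9130 + (1013 − 984) × 30 = 9130 + (+870) = 10000 ft.
ISA temperature at 10000 ft = 15 − 2 × (10000/1000) = -5°C.
ISA deviation = -26 − (-5) = -21°C.
Density altitude = 10000 + 120 × (-21) = 7480 ft.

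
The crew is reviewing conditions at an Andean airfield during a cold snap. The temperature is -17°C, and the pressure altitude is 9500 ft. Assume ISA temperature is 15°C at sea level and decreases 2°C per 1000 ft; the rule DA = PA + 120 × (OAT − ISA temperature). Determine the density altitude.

7940 ft

ISA temperature at 9500 ft = 15 − 2 × (9500/1000) = -4°C.
ISA deviation = -17 − (-4) = -13°C.
Density altitude = 9500 + 120 × (-13) = 9500 + (-1560) = 7940 ft.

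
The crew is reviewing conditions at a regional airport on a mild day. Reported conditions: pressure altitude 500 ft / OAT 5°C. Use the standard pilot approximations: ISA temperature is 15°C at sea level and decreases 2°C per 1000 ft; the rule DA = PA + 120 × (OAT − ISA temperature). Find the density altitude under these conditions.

ISA temperature at 500 ft = 15 − 2 × (500/1000) = 14°C.
ISA deviation = 5 − 14 = -9°C.
Density altitude = 500 + 120 × (-9) = 500 + (-1080) = -580 ft.

-580 ft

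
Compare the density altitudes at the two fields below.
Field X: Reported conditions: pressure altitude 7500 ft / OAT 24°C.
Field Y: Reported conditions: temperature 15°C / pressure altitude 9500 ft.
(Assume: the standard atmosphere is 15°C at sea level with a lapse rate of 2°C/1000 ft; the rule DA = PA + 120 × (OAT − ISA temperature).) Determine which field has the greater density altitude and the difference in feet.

Field X: ISA temp = 0°C, deviation +24°C, DA = 7500 + 120 × 24 = 10380 ft.
Field Y: ISA temp = -4°C, deviation +19°C, DA = 9500 + 120 × 19 = 11780 ft.
Field Y is higher by 11780 − 10380 = 1400 ft.

Field Y by 1400 ft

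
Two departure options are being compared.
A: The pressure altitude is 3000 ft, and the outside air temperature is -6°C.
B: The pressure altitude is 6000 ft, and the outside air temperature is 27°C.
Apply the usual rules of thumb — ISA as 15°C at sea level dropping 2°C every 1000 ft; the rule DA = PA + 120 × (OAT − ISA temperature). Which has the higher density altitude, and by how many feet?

B by 7680 ft

A: ISA temp = 9°C, deviation -15°C, DA = 3000 + 120 × (-15) = 1200 ft.
B: ISA temp = 3°C, deviation +24°C, DA = 6000 + 120 × 24 = 8880 ft.
B is higher by 8880 − 1200 = 7680 ft.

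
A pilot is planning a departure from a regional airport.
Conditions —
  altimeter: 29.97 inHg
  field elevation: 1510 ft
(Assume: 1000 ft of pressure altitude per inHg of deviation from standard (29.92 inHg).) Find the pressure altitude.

Pressure correction = (29.92 − 29.97) × 1000 = -50 ft.
Pressure altitude = 1510 + (-50) = 1460 ft.

1460 ft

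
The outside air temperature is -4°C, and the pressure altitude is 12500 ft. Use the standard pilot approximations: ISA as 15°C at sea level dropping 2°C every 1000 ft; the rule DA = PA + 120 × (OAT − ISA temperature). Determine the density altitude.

ISA temperature at 12500 ft = 15 − 2 × (12500/1000) = -10°C.
ISA deviation = -4 − (-10) = +6°C.
Density altitude = 12500 + 120 × (6) = 12500 + (+720) = 13220 ft.

13220 ft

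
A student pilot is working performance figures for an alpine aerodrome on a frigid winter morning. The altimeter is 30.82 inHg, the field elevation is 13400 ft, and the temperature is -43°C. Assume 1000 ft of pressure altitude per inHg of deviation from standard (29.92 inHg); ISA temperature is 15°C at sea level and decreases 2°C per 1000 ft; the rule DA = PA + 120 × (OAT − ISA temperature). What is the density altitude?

Pressure altitude = 13400 + (29.92 − 30.82) × 1000 = 13400 + (-900) = 12500 ft.
ISA temperature at 12500 ft = 15 − 2 × (12500/1000) = -10°C.
ISA deviation = -43 − (-10) = -33°C.
Density altitude = 12500 + 120 × (-33) = 8540 ft.

8540 ft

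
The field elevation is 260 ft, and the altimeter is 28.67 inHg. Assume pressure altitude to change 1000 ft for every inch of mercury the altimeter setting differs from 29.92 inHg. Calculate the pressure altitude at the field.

Pressure correction = (29.92 − 28.67) × 1000 = +1250 ft.
Pressure altitude = 260 + (+1250) = 1510 ft.

1510 ft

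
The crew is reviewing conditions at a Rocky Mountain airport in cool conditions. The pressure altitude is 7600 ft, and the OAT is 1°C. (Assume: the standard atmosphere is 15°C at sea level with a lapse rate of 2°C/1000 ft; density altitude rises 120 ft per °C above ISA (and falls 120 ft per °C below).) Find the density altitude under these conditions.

ISA temperature at 7600 ft = 15 − 2 × (7600/1000) = -0.2°C.
ISA deviation = 1 − (-0.2) = +1.2°C.
Density altitude = 7600 + 120 × (1.2) = 7600 + (+144) = 7744 ft.

7744 ft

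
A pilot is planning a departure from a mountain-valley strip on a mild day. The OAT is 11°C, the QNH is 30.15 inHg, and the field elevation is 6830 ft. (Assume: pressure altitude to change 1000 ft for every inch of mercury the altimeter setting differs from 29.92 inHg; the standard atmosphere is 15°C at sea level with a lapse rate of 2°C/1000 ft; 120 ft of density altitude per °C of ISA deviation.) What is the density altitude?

7704 ft

Pressure altitude = 6830 + (29.92 − 30.15) × 1000 = 6830 + (-230) = 6600 ft.
ISA temperature at 6600 ft = 15 − 2 × (6600/1000) = 1.8°C.
ISA deviation = 11 − 1.8 = +9.2°C.
Density altitude = 6600 + 120 × (9.2) = 7704 ft.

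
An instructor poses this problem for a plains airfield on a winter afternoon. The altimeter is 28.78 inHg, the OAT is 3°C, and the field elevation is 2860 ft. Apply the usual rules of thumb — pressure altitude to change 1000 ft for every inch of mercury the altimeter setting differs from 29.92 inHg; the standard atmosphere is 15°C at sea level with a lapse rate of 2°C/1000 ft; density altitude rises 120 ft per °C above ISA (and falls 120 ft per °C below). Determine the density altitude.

3520 ft

Pressure altitude = 2860 + (29.92 − 28.78) × 1000 = 2860 + (+1140) = 4000 ft.
ISA temperature at 4000 ft = 15 − 2 × (4000/1000) = 7°C.
ISA deviation = 3 − 7 = -4°C.
Density altitude = 4000 + 120 × (-4) = 3520 ft.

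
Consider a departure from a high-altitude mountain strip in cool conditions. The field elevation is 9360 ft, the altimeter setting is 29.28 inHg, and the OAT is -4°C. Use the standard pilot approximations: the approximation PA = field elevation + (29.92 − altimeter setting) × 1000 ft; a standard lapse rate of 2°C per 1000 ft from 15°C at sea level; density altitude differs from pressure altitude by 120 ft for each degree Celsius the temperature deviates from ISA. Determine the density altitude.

10120 ft

Pressure altitude = 9360 + (29.92 − 29.28) × 1000 = 9360 + (+640) = 10000 ft.
ISA temperature at 10000 ft = 15 − 2 × (10000/1000) = -5°C.
ISA deviation = -4 − (-5) = +1°C.
Density altitude = 10000 + 120 × (1) = 10120 ft.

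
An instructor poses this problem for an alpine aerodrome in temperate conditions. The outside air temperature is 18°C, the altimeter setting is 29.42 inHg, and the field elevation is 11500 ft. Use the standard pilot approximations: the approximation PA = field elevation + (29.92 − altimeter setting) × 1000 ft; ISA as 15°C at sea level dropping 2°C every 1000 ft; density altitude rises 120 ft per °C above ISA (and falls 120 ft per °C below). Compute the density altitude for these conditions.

15240 ft

Pressure altitude = 11500 + (29.92 − 29.42) × 1000 = 11500 + (+500) = 12000 ft.
ISA temperature at 12000 ft = 15 − 2 × (12000/1000) = -9°C.
ISA deviation = 18 − (-9) = +27°C.
Density altitude = 12000 + 120 × (27) = 15240 ft.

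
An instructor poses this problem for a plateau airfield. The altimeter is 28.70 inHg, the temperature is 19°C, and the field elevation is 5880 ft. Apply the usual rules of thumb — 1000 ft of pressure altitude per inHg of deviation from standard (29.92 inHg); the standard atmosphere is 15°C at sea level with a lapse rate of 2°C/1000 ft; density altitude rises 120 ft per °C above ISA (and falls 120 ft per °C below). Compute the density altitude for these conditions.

9284 ft

Pressure altitude = 5880 + (29.92 − 28.70) × 1000 = 5880 + (+1220) = 7100 ft.
ISA temperature at 7100 ft = 15 − 2 × (7100/1000) = 0.8°C.
ISA deviation = 19 − 0.8 = +18.2°C.
Density altitude = 7100 + 120 × (18.2) = 9284 ft.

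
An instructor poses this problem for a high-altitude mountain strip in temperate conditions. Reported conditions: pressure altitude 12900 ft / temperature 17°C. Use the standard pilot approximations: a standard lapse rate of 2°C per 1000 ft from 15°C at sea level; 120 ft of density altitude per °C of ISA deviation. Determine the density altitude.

ISA temperature at 12900 ft = 15 − 2 × (12900/1000) = -10.8°C.
ISA deviation = 17 − (-10.8) = +27.8°C.
Density altitude = 12900 + 120 × (27.8) = 12900 + (+3336) = 16236 ft.

16236 ft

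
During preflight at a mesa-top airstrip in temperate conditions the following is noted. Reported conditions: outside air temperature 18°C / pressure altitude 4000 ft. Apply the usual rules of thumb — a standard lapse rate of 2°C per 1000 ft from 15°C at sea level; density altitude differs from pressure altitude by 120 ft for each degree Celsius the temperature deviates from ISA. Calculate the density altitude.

ISA temperature at 4000 ft = 15 − 2 × (4000/1000) = 7°C.
ISA deviation = 18 − 7 = +11°C.
Density altitude = 4000 + 120 × (11) = 4000 + (+1320) = 5320 ft.

5320 ft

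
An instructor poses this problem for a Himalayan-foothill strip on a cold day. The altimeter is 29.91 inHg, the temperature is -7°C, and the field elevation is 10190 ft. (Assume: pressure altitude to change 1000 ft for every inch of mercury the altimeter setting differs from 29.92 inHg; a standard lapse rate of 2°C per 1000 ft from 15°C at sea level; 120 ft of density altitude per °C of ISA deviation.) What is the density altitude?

Pressure altitude = 10190 + (29.92 − 29.91) × 1000 = 10190 + (+10) = 10200 ft.
ISA temperature at 10200 ft = 15 − 2 × (10200/1000) = -5.4°C.
ISA deviation = -7 − (-5.4) = -1.6°C.
Density altitude = 10200 + 120 × (-1.6) = 10008 ft.

10008 ft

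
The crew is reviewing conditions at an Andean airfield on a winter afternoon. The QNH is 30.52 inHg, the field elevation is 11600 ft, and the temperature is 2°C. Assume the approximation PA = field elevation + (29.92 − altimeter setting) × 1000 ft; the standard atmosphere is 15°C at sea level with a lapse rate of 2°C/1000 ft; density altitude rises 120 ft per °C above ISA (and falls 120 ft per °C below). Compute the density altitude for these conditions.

Pressure altitude = 11600 + (29.92 − 30.52) × 1000 = 11600 + (-600) = 11000 ft.
ISA temperature at 11000 ft = 15 − 2 × (11000/1000) = -7°C.
ISA deviation = 2 − (-7) = +9°C.
Density altitude = 11000 + 120 × (9) = 12080 ft.

12080 ft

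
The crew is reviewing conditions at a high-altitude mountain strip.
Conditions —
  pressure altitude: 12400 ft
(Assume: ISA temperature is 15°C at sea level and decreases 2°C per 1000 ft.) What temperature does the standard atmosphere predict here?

-9.8°C

ISA temperature = 15 − 2 × (12400/1000) = 15 − 24.8 = -9.8°C.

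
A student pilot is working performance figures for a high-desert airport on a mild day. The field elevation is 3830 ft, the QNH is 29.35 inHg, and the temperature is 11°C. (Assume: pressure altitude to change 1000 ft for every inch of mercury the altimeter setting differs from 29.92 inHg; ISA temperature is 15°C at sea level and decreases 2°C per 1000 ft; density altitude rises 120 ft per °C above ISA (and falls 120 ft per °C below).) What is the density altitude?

4976 ft

Pressure altitude = 3830 + (29.92 − 29.35) × 1000 = 3830 + (+570) = 4400 ft.
ISA temperature at 4400 ft = 15 − 2 × (4400/1000) = 6.2°C.
ISA deviation = 11 − 6.2 = +4.8°C.
Density altitude = 4400 + 120 × (4.8) = 4976 ft.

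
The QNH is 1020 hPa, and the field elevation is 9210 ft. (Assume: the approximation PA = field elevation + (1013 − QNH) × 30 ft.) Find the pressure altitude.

9000 ft

Pressure correction = (1013 − 1020) × 30 = -210 ft.
Pressure altitude = 9210 + (-210) = 9000 ft.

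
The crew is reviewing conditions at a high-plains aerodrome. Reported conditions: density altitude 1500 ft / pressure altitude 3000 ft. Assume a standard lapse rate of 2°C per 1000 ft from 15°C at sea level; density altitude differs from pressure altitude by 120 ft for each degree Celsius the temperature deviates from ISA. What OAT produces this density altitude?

Density altitude − pressure altitude = 1500 − 3000 = -1500 ft.
At 120 ft/°C that is an ISA deviation of -1500/120 = -12.5°C.
ISA temperature at 3000 ft = 15 − 2 × (3000/1000) = 9°C.
OAT = ISA + deviation = 9 + (-12.5) = -3.5°C.

-3.5°C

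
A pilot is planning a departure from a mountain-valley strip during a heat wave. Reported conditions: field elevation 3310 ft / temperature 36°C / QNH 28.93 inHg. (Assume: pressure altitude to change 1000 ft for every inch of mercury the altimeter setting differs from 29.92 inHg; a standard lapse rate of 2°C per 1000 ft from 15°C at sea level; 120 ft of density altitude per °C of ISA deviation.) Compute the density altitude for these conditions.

7852 ft

Pressure altitude = 3310 + (29.92 − 28.93) × 1000 = 3310 + (+990) = 4300 ft.
ISA temperature at 4300 ft = 15 − 2 × (4300/1000) = 6.4°C.
ISA deviation = 36 − 6.4 = +29.6°C.
Density altitude = 4300 + 120 × (29.6) = 7852 ft.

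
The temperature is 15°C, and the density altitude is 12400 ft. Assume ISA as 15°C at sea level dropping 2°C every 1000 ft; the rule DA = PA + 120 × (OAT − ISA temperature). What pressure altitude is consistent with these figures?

DA = PA + 120 × (OAT − (15 − 2·PA/1000)) = PA + 120·OAT − 1800 + 0.24·PA = 1.24·PA + 120·OAT − 1800.
So 1.24·PA = 12400 − 120 × 15 + 1800 = 12400.
PA = 12400 / 1.24 = 10000 ft.

10000 ft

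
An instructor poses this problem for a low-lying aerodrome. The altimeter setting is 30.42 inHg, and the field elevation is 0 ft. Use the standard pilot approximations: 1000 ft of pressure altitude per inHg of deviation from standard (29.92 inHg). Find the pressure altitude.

-500 ft

Pressure correction = (29.92 − 30.42) × 1000 = -500 ft.
Pressure altitude = 0 + (-500) = -500 ft.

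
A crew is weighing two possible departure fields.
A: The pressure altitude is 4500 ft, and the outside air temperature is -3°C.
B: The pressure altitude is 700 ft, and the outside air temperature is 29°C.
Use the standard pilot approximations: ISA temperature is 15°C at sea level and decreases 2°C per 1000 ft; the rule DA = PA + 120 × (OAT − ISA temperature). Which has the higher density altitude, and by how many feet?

A: ISA temp = 6°C, deviation -9°C, DA = 4500 + 120 × (-9) = 3420 ft.
B: ISA temp = 13.6°C, deviation +15.4°C, DA = 700 + 120 × 15.4 = 2548 ft.
A is higher by 3420 − 2548 = 872 ft.

A by 872 ft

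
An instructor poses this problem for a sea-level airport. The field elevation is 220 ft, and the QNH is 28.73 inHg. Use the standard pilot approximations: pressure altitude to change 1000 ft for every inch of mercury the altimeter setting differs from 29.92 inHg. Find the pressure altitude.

1410 ft

Pressure correction = (29.92 − 28.73) × 1000 = +1190 ft.
Pressure altitude = 220 + (+1190) = 1410 ft.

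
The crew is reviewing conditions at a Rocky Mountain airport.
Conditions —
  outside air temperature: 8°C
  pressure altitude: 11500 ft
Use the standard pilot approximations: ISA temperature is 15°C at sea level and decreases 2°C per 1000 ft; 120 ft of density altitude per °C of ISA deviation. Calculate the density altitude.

ISA temperature at 11500 ft = 15 − 2 × (11500/1000) = -8°C.
ISA deviation = 8 − (-8) = +16°C.
Density altitude = 11500 + 120 × (16) = 11500 + (+1920) = 13420 ft.

13420 ft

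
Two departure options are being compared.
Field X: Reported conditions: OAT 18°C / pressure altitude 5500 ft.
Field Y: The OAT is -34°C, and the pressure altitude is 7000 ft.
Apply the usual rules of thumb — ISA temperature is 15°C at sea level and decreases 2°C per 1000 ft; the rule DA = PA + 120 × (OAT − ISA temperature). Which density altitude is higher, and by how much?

Field X by 4380 ft

Field X: ISA temp = 4°C, deviation +14°C, DA = 5500 + 120 × 14 = 7180 ft.
Field Y: ISA temp = 1°C, deviation -35°C, DA = 7000 + 120 × (-35) = 2800 ft.
Field X is higher by 7180 − 2800 = 4380 ft.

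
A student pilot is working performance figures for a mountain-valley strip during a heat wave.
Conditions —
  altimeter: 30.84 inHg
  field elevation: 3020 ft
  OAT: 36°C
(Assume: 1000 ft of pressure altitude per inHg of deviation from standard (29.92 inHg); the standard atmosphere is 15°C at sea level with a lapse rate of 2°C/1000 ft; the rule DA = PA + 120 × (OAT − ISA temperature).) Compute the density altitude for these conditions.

Pressure altitude = 3020 + (29.92 − 30.84) × 1000 = 3020 + (-920) = 2100 ft.
ISA temperature at 2100 ft = 15 − 2 × (2100/1000) = 10.8°C.
ISA deviation = 36 − 10.8 = +25.2°C.
Density altitude = 2100 + 120 × (25.2) = 5124 ft.

5124 ft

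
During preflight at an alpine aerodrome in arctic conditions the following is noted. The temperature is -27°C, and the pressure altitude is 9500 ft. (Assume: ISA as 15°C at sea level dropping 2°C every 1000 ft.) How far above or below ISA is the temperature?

ISA temperature at 9500 ft = 15 − 2 × (9500/1000) = -4°C.
Deviation = OAT − ISA = -27 − (-4) = -23°C.

ISA-23°C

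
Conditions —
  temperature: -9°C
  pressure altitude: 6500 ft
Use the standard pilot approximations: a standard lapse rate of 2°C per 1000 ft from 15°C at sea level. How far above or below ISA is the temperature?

ISA-11°C

ISA temperature at 6500 ft = 15 − 2 × (6500/1000) = 2°C.
Deviation = OAT − ISA = -9 − 2 = -11°C.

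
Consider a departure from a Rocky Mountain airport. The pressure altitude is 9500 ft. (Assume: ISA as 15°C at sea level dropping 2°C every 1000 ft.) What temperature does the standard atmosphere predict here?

-4°C

ISA temperature = 15 − 2 × (9500/1000) = 15 − 19 = -4°C.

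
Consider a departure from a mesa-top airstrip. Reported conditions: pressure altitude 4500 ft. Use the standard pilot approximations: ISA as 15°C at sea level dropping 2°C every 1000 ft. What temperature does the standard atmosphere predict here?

6°C

ISA temperature = 15 − 2 × (4500/1000) = 15 − 9 = 6°C.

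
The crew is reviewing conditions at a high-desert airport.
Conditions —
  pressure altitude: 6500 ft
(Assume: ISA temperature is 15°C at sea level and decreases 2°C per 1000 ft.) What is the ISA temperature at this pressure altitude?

ISA temperature = 15 − 2 × (6500/1000) = 15 − 13 = 2°C.

2°C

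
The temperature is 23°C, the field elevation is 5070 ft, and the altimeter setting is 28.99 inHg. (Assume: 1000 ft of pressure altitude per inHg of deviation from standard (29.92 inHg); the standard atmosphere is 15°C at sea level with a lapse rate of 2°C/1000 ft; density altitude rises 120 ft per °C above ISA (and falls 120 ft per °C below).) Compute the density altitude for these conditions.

Pressure altitude = 5070 + (29.92 − 28.99) × 1000 = 5070 + (+930) = 6000 ft.
ISA temperature at 6000 ft = 15 − 2 × (6000/1000) = 3°C.
ISA deviation = 23 − 3 = +20°C.
Density altitude = 6000 + 120 × (20) = 8400 ft.

8400 ft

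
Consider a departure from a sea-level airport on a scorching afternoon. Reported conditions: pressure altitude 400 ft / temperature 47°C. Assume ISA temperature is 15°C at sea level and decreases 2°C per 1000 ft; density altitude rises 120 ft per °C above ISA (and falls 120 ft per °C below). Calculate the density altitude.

4336 ft

ISA temperature at 400 ft = 15 − 2 × (400/1000) = 14.2°C.
ISA deviation = 47 − 14.2 = +32.8°C.
Density altitude = 400 + 120 × (32.8) = 400 + (+3936) = 4336 ft.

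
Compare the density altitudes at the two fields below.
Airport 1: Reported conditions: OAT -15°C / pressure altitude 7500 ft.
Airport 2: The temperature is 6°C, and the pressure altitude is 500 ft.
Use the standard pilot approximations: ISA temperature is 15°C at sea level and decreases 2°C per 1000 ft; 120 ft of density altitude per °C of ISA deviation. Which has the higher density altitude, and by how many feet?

Airport 1 by 6160 ft

Airport 1: ISA temp = 0°C, deviation -15°C, DA = 7500 + 120 × (-15) = 5700 ft.
Airport 2: ISA temp = 14°C, deviation -8°C, DA = 500 + 120 × (-8) = -460 ft.
Airport 1 is higher by 5700 − (-460) = 6160 ft.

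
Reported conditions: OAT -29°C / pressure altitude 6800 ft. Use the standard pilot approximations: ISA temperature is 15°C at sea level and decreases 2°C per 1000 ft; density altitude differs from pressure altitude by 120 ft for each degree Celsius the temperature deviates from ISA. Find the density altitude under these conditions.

ISA temperature at 6800 ft = 15 − 2 × (6800/1000) = 1.4°C.
ISA deviation = -29 − 1.4 = -30.4°C.
Density altitude = 6800 + 120 × (-30.4) = 6800 + (-3648) = 3152 ft.

3152 ft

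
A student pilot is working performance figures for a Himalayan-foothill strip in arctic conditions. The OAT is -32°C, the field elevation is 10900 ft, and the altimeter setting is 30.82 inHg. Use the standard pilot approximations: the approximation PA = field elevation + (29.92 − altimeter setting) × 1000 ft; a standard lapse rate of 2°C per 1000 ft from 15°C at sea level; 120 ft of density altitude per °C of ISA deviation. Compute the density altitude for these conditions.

6760 ft

Pressure altitude = 10900 + (29.92 − 30.82) × 1000 = 10900 + (-900) = 10000 ft.
ISA temperature at 10000 ft = 15 − 2 × (10000/1000) = -5°C.
ISA deviation = -32 − (-5) = -27°C.
Density altitude = 10000 + 120 × (-27) = 6760 ft.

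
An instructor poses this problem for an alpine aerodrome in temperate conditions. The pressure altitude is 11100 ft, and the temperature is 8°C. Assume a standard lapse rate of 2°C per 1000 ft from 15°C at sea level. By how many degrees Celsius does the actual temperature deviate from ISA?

ISA temperature at 11100 ft = 15 − 2 × (11100/1000) = -7.2°C.
Deviation = OAT − ISA = 8 − (-7.2) = +15.2°C.

ISA+15.2°C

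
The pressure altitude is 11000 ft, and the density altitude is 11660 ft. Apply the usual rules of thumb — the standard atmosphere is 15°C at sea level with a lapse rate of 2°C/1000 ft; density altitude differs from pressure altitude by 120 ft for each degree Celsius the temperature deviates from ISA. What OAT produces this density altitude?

-1.5°C

Density altitude − pressure altitude = 11660 − 11000 = +660 ft.
At 120 ft/°C that is an ISA deviation of 660/120 = +5.5°C.
ISA temperature at 11000 ft = 15 − 2 × (11000/1000) = -7°C.
OAT = ISA + deviation = -7 + (+5.5) = -1.5°C.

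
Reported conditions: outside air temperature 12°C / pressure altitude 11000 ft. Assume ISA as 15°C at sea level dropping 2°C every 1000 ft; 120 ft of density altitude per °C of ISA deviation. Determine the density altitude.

ISA temperature at 11000 ft = 15 − 2 × (11000/1000) = -7°C.
ISA deviation = 12 − (-7) = +19°C.
Density altitude = 11000 + 120 × (19) = 11000 + (+2280) = 13280 ft.

13280 ft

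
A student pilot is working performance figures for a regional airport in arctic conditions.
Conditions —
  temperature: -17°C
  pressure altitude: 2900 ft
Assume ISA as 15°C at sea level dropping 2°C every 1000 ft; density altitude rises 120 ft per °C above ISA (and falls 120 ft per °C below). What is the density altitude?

ISA temperature at 2900 ft = 15 − 2 × (2900/1000) = 9.2°C.
ISA deviation = -17 − 9.2 = -26.2°C.
Density altitude = 2900 + 120 × (-26.2) = 2900 + (-3144) = -244 ft.

-244 ft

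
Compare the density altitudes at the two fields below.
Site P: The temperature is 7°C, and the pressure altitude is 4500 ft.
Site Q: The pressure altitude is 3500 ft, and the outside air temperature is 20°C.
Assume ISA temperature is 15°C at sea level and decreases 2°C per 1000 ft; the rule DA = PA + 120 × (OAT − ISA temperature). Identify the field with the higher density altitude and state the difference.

Site P: ISA temp = 6°C, deviation +1°C, DA = 4500 + 120 × 1 = 4620 ft.
Site Q: ISA temp = 8°C, deviation +12°C, DA = 3500 + 120 × 12 = 4940 ft.
Site Q is higher by 4940 − 4620 = 320 ft.

Site Q by 320 ft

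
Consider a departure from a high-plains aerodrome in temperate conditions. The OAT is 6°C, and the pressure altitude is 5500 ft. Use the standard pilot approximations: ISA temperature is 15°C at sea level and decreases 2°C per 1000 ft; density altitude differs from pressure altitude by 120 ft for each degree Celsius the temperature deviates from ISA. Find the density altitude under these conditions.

5740 ft

ISA temperature at 5500 ft = 15 − 2 × (5500/1000) = 4°C.
ISA deviation = 6 − 4 = +2°C.
Density altitude = 5500 + 120 × (2) = 5500 + (+240) = 5740 ft.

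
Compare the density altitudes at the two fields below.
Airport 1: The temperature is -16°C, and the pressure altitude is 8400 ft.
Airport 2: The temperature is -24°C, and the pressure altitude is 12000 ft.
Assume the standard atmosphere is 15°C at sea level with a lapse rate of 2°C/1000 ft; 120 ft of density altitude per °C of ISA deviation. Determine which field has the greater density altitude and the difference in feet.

Airport 2 by 3504 ft

Airport 1: ISA temp = -1.8°C, deviation -14.2°C, DA = 8400 + 120 × (-14.2) = 6696 ft.
Airport 2: ISA temp = -9°C, deviation -15°C, DA = 12000 + 120 × (-15) = 10200 ft.
Airport 2 is higher by 10200 − 6696 = 3504 ft.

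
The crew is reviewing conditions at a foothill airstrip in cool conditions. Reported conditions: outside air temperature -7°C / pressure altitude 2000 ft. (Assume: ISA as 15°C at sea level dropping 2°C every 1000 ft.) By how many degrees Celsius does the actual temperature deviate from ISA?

ISA temperature at 2000 ft = 15 − 2 × (2000/1000) = 11°C.
Deviation = OAT − ISA = -7 − 11 = -18°C.

ISA-18°C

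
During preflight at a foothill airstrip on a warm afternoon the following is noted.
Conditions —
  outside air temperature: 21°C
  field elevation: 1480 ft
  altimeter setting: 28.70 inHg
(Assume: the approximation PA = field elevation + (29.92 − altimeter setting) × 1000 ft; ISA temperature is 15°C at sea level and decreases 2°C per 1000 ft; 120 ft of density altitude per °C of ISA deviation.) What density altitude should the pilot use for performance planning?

Pressure altitude = 1480 + (29.92 − 28.70) × 1000 = 1480 + (+1220) = 2700 ft.
ISA temperature at 2700 ft = 15 − 2 × (2700/1000) = 9.6°C.
ISA deviation = 21 − 9.6 = +11.4°C.
Density altitude = 2700 + 120 × (11.4) = 4068 ft.

4068 ft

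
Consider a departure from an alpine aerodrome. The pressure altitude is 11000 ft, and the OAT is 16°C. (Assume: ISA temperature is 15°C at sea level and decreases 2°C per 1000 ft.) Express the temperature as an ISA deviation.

ISA+23°C

ISA temperature at 11000 ft = 15 − 2 × (11000/1000) = -7°C.
Deviation = OAT − ISA = 16 − (-7) = +23°C.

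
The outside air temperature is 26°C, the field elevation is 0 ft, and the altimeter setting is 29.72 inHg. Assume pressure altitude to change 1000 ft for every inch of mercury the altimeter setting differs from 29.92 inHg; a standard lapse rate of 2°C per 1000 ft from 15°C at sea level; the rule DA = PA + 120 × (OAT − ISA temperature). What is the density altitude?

1568 ft

Pressure altitude = 0 + (29.92 − 29.72) × 1000 = 0 + (+200) = 200 ft.
ISA temperature at 200 ft = 15 − 2 × (200/1000) = 14.6°C.
ISA deviation = 26 − 14.6 = +11.4°C.
Density altitude = 200 + 120 × (11.4) = 1568 ft.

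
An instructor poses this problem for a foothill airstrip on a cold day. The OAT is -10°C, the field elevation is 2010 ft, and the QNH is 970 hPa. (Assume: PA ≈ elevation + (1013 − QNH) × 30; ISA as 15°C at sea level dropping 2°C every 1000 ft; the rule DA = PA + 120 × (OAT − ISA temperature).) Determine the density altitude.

Pressure altitude = 2010 + (1013 − 970) × 30 = 2010 + (+1290) = 3300 ft.
ISA temperature at 3300 ft = 15 − 2 × (3300/1000) = 8.4°C.
ISA deviation = -10 − 8.4 = -18.4°C.
Density altitude = 3300 + 120 × (-18.4) = 1092 ft.

1092 ft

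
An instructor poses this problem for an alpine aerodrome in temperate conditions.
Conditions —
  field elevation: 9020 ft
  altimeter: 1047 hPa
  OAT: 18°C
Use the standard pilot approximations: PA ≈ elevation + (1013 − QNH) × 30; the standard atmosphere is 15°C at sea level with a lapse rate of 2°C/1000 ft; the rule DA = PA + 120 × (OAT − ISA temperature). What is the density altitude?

Pressure altitude = 9020 + (1013 − 1047) × 30 = 9020 + (-1020) = 8000 ft.
ISA temperature at 8000 ft = 15 − 2 × (8000/1000) = -1°C.
ISA deviation = 18 − (-1) = +19°C.
Density altitude = 8000 + 120 × (19) = 10280 ft.

10280 ft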